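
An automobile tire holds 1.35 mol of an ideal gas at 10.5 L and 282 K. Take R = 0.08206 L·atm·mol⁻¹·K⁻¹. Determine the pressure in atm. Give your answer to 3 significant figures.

PV = nRT ⇒ P = nRT/V = (1.35 × 0.08206 × 282) / 10.5

P ≈ 2.98 atm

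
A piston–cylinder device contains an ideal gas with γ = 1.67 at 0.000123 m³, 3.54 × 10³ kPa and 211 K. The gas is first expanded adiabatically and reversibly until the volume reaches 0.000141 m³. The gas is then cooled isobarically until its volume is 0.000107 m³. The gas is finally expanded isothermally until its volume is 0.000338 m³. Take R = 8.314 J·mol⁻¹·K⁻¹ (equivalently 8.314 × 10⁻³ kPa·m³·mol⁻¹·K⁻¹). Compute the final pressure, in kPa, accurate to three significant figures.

Adiabatic (γ = 1.67), T V^(γ−1) and P V^γ constant: T₂ = T₁·(V₁/V₂)^(γ−1) = 192.5 K; P₂ = P₁·(V₁/V₂)^γ = 2818 kPa.
P constant ⇒ V ∝ T: P₃ = P₂; T₃ = T₂·(V₃/V₂) = 146.1 K.
Isothermal, so P V is constant: T₄ = T₃; P₄ = P₃·(V₃/V₄) = 892.1 kPa.

P₄ ≈ 892 kPa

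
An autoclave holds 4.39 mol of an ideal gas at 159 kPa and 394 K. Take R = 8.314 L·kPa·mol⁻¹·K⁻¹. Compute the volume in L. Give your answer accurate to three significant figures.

V ≈ 90.4 L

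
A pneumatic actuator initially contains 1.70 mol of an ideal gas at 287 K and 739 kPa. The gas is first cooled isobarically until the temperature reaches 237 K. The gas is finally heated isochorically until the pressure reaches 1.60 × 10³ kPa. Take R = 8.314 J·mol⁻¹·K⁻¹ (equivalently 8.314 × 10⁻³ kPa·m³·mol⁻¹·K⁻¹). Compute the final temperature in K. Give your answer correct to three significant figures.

From PV = nRT: V₁ = nRT₁/P₁ = 0.005489 m³.
P constant ⇒ V ∝ T: P₂ = P₁; V₂ = V₁·(T₂/T₁) = 0.004533 m³.
Isochoric, so P/T is constant: V₃ = V₂; T₃ = T₂·(P₃/P₂) = 513.1 K.

T₃ ≈ 513 K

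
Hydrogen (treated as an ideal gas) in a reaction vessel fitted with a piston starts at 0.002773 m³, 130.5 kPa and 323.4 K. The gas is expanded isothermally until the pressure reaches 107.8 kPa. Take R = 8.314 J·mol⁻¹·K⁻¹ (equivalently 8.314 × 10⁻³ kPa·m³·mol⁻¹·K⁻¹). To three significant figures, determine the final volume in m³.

Isothermal, so P V is constant: T₂ = T₁; V₂ = V₁·(P₁/P₂) = 0.003357 m³.

V₂ ≈ 0.00336 m³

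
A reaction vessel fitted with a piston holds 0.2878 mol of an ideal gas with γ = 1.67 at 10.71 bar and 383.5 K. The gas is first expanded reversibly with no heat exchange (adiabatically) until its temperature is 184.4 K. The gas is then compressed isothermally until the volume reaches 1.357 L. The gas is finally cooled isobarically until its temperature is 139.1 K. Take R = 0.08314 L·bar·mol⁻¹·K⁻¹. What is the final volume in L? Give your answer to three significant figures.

V₄ ≈ 1.02 L

From PV = nRT: V₁ = nRT₁/P₁ = 0.8568 L.
Reversible adiabatic, γ = 1.67: P₂ = P₁·(T₂/T₁)^(γ/(γ−1)) = 1.726 bar; V₂ = V₁·(T₁/T₂)^(1/(γ−1)) = 2.556 L.
T constant ⇒ Boyle's law P V = const: T₃ = T₂; P₃ = P₂·(V₂/V₃) = 3.251 bar.
P constant ⇒ V ∝ T: P₄ = P₃; V₄ = V₃·(T₄/T₃) = 1.024 L.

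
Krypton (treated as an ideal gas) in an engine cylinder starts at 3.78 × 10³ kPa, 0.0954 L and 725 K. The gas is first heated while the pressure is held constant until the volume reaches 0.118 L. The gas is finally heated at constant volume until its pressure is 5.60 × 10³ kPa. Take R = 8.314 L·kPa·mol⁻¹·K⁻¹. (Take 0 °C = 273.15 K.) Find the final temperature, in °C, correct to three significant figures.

T₃ ≈ 1.06e+03 °C

P constant ⇒ V ∝ T: P₂ = P₁; T₂ = T₁·(V₂/V₁) = 896.8 K.
V constant ⇒ P ∝ T: V₃ = V₂; T₃ = T₂·(P₃/P₂) = 1329 K.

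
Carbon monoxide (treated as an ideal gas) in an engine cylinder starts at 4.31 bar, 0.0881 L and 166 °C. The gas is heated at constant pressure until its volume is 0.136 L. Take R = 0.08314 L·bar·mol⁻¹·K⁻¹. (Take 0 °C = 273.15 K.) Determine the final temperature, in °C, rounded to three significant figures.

Convert: T₁ = 439.1 K.
P constant ⇒ V ∝ T: P₂ = P₁; T₂ = T₁·(V₂/V₁) = 677.9 K.

T₂ ≈ 405 °C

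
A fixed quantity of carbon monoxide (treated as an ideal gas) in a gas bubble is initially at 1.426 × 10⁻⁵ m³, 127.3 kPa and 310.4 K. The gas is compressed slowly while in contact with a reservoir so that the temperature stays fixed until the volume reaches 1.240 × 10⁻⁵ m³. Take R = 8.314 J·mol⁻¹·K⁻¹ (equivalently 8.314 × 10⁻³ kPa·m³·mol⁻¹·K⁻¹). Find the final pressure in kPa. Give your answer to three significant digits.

T constant ⇒ Boyle's law P V = const: T₂ = T₁; P₂ = P₁·(V₁/V₂) = 146.4 kPa.

P₂ ≈ 146 kPa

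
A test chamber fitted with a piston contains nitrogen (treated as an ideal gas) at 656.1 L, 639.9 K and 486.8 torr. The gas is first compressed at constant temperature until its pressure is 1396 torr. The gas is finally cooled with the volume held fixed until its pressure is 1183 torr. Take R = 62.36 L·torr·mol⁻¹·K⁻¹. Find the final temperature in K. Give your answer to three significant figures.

Isothermal, so P V is constant: T₂ = T₁; V₂ = V₁·(P₁/P₂) = 228.8 L.
V constant ⇒ P ∝ T: V₃ = V₂; T₃ = T₂·(P₃/P₂) = 542.3 K.

T₃ ≈ 542 K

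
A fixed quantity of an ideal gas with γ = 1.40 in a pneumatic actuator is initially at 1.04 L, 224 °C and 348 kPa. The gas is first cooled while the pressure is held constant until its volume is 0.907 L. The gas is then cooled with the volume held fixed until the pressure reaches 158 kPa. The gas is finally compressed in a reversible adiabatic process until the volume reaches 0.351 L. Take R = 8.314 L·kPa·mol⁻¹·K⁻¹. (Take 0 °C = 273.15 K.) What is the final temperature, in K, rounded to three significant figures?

T₄ ≈ 288 K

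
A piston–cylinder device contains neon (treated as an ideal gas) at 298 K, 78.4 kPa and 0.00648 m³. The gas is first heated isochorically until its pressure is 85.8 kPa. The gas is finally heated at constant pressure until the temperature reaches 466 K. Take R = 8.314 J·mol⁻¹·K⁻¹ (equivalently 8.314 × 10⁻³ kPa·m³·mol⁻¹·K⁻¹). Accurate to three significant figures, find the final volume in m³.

V₃ ≈ 0.00926 m³

Isochoric, so P/T is constant: V₂ = V₁; T₂ = T₁·(P₂/P₁) = 326.1 K.
Isobaric, so V/T is constant: P₃ = P₂; V₃ = V₂·(T₃/T₂) = 0.009259 m³.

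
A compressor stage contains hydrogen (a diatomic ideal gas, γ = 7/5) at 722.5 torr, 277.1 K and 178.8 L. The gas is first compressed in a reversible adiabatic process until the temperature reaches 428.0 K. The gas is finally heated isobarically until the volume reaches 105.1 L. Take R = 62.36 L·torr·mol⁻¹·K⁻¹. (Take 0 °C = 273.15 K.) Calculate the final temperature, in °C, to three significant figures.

T₃ ≈ 473 °C

Adiabatic (γ = 7/5), T V^(γ−1) and P V^γ constant: P₂ = P₁·(T₂/T₁)^(γ/(γ−1)) = 3309 torr; V₂ = V₁·(T₁/T₂)^(1/(γ−1)) = 60.30 L.
Isobaric, so V/T is constant: P₃ = P₂; T₃ = T₂·(V₃/V₂) = 745.9 K.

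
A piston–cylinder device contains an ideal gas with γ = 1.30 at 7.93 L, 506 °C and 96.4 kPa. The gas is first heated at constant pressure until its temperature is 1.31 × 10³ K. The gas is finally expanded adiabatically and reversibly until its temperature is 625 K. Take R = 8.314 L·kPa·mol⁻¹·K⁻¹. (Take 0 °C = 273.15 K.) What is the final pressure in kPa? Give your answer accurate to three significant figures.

P₃ ≈ 3.90 kPa

Convert: T₁ = 779.1 K.
P constant ⇒ V ∝ T: P₂ = P₁; V₂ = V₁·(T₂/T₁) = 13.33 L.
Reversible adiabatic, γ = 1.30: P₃ = P₂·(T₃/T₂)^(γ/(γ−1)) = 3.903 kPa; V₃ = V₂·(T₂/T₃)^(1/(γ−1)) = 157.1 L.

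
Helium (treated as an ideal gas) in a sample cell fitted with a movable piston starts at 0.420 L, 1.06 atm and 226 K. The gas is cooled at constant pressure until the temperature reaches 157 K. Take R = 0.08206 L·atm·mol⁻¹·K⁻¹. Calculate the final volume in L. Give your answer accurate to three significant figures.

V₂ ≈ 0.292 L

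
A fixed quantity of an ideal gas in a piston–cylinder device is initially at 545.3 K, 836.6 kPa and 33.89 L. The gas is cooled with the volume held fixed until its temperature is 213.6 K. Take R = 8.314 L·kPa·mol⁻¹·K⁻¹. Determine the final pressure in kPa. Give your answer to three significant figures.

P₂ ≈ 328 kPa

V constant ⇒ P ∝ T: V₂ = V₁; P₂ = P₁·(T₂/T₁) = 327.7 kPa.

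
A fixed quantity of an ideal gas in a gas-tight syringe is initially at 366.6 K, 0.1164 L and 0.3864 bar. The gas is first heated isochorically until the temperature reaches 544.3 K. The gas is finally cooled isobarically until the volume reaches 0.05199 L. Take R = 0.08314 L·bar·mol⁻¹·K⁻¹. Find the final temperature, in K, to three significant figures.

V constant ⇒ P ∝ T: V₂ = V₁; P₂ = P₁·(T₂/T₁) = 0.5737 bar.
P constant ⇒ V ∝ T: P₃ = P₂; T₃ = T₂·(V₃/V₂) = 243.1 K.

T₃ ≈ 243 K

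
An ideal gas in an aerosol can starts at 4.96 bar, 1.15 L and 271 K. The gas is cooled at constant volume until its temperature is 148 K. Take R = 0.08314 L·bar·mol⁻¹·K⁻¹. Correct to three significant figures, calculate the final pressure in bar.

Isochoric, so P/T is constant: V₂ = V₁; P₂ = P₁·(T₂/T₁) = 2.709 bar.

P₂ ≈ 2.71 bar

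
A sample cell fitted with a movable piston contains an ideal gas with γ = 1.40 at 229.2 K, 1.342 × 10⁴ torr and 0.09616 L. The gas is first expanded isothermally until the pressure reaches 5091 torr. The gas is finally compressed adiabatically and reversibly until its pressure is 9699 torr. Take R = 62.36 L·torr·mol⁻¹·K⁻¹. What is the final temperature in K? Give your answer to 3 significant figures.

T₃ ≈ 276 K

Isothermal, so P V is constant: T₂ = T₁; V₂ = V₁·(P₁/P₂) = 0.2535 L.
Adiabatic (γ = 1.40), T V^(γ−1) and P V^γ constant: T₃ = T₂·(P₃/P₂)^((γ−1)/γ) = 275.5 K; V₃ = V₂·(P₂/P₃)^(1/γ) = 0.1600 L.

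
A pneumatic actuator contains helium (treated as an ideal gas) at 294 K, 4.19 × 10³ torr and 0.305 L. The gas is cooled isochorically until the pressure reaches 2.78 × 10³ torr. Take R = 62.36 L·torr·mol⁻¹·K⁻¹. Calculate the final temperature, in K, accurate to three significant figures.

V constant ⇒ P ∝ T: V₂ = V₁; T₂ = T₁·(P₂/P₁) = 195.1 K.

T₂ ≈ 195 K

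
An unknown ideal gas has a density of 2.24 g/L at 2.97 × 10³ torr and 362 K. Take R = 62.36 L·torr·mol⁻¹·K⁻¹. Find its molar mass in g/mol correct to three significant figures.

ρ = PM/(RT) ⇒ M = ρRT/P = (2.24 × 62.36 × 362.0) / 2.97e+03

M ≈ 17.0 g/mol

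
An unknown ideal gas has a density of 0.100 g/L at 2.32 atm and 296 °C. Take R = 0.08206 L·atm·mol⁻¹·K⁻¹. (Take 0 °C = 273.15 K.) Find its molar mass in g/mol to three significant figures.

M ≈ 2.01 g/mol

ρ = PM/(RT) ⇒ M = ρRT/P = (0.100 × 0.08206 × 569.1) / 2.32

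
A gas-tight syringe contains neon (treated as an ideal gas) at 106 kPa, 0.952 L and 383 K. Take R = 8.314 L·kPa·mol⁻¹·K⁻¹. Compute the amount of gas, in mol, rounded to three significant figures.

PV = nRT ⇒ n = PV/(RT) = (106 × 0.952) / (8.314 × 383)

n ≈ 0.0317 mol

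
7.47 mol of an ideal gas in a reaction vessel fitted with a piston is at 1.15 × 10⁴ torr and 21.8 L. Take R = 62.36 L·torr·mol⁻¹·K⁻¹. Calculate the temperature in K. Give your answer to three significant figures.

T ≈ 538 K

PV = nRT ⇒ T = PV/(nR) = (1.15e+04 × 21.8) / (7.47 × 62.36)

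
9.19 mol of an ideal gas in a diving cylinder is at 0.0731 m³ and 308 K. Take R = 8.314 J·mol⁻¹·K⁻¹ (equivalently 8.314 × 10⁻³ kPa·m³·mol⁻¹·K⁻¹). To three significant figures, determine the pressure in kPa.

PV = nRT ⇒ P = nRT/V = (9.19 × 8.314 × 10⁻³ × 308) / 0.0731

P ≈ 322 kPa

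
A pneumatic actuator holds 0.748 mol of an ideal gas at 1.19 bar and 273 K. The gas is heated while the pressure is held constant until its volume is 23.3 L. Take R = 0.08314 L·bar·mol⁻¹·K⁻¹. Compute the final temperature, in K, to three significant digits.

From PV = nRT: V₁ = nRT₁/P₁ = 14.27 L.
Isobaric, so V/T is constant: P₂ = P₁; T₂ = T₁·(V₂/V₁) = 445.9 K.

T₂ ≈ 446 K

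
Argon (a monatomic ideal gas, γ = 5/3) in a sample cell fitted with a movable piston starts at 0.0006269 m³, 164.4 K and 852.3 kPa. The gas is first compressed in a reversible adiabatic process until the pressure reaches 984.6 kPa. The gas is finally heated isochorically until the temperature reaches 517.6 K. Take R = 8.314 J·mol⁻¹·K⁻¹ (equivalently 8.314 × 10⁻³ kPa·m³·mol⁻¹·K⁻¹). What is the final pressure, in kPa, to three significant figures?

Reversible adiabatic, γ = 5/3: T₂ = T₁·(P₂/P₁)^((γ−1)/γ) = 174.2 K; V₂ = V₁·(P₁/P₂)^(1/γ) = 0.0005749 m³.
V constant ⇒ P ∝ T: V₃ = V₂; P₃ = P₂·(T₃/T₂) = 2926 kPa.

P₃ ≈ 2.93e+03 kPa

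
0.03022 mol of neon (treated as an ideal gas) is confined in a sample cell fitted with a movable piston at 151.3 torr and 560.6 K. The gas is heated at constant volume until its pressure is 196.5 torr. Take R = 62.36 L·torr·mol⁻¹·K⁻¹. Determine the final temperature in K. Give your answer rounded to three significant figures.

T₂ ≈ 728 K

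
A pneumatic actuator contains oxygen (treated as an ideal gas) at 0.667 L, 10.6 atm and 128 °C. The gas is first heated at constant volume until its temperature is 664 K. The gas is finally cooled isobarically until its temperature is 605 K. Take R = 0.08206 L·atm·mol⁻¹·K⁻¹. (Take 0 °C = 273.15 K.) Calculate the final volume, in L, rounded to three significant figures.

V₃ ≈ 0.608 L

Convert: T₁ = 401.1 K.
Isochoric, so P/T is constant: V₂ = V₁; P₂ = P₁·(T₂/T₁) = 17.55 atm.
Isobaric, so V/T is constant: P₃ = P₂; V₃ = V₂·(T₃/T₂) = 0.6077 L.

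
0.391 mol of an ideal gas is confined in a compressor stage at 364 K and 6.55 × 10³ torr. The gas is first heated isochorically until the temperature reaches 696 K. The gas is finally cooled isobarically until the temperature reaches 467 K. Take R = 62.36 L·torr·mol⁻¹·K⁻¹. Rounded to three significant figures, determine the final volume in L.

V₃ ≈ 0.909 L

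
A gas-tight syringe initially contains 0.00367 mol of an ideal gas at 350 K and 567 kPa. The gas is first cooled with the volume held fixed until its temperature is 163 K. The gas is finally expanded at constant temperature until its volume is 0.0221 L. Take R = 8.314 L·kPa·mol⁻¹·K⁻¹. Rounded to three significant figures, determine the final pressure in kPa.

From PV = nRT: V₁ = nRT₁/P₁ = 0.01883 L.
Isochoric, so P/T is constant: V₂ = V₁; P₂ = P₁·(T₂/T₁) = 264.1 kPa.
Isothermal, so P V is constant: T₃ = T₂; P₃ = P₂·(V₂/V₃) = 225.0 kPa.

P₃ ≈ 225 kPa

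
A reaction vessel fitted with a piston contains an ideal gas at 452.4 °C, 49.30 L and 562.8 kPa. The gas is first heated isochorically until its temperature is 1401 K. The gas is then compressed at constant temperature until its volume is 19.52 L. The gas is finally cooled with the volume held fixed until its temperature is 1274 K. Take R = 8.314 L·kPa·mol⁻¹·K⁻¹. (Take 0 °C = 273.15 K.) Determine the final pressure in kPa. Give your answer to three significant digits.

P₄ ≈ 2.50e+03 kPa

Convert: T₁ = 725.5 K.
Isochoric, so P/T is constant: V₂ = V₁; P₂ = P₁·(T₂/T₁) = 1087 kPa.
Isothermal, so P V is constant: T₃ = T₂; P₃ = P₂·(V₂/V₃) = 2745 kPa.
V constant ⇒ P ∝ T: V₄ = V₃; P₄ = P₃·(T₄/T₃) = 2496 kPa.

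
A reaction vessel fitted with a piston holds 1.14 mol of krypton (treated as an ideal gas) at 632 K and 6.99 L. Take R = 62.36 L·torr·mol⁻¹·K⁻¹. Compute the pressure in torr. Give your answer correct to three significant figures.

PV = nRT ⇒ P = nRT/V = (1.14 × 62.36 × 632) / 6.99

P ≈ 6.43e+03 torr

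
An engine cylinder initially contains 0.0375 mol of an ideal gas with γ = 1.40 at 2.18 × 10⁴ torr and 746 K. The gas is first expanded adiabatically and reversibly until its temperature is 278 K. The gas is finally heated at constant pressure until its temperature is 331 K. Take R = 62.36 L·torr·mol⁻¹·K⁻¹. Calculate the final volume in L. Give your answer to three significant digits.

From PV = nRT: V₁ = nRT₁/P₁ = 0.08002 L.
Reversible adiabatic, γ = 1.40: P₂ = P₁·(T₂/T₁)^(γ/(γ−1)) = 688.7 torr; V₂ = V₁·(T₁/T₂)^(1/(γ−1)) = 0.9440 L.
Isobaric, so V/T is constant: P₃ = P₂; V₃ = V₂·(T₃/T₂) = 1.124 L.

V₃ ≈ 1.12 L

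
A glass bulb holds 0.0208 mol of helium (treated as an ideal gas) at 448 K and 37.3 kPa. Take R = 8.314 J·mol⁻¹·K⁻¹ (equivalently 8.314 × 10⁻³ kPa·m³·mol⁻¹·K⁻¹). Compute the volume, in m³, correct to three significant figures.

V ≈ 0.00208 m³

PV = nRT ⇒ V = nRT/P = (0.0208 × 8.314 × 10⁻³ × 448) / 37.3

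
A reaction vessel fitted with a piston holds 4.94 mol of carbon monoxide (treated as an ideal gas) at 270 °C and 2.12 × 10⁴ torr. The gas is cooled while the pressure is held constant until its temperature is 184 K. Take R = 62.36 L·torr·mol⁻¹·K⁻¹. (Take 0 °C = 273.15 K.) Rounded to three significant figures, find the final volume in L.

V₂ ≈ 2.67 L

Convert: T₁ = 543.1 K.
From PV = nRT: V₁ = nRT₁/P₁ = 7.893 L.
P constant ⇒ V ∝ T: P₂ = P₁; V₂ = V₁·(T₂/T₁) = 2.674 L.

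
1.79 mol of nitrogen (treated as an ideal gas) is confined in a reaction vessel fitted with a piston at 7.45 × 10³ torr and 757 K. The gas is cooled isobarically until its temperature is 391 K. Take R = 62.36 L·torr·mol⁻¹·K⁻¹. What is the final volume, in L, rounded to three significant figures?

From PV = nRT: V₁ = nRT₁/P₁ = 11.34 L.
Isobaric, so V/T is constant: P₂ = P₁; V₂ = V₁·(T₂/T₁) = 5.858 L.

V₂ ≈ 5.86 L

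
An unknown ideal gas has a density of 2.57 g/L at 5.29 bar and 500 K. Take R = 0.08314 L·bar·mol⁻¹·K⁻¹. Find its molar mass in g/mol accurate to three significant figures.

ρ = PM/(RT) ⇒ M = ρRT/P = (2.57 × 0.08314 × 500.0) / 5.29

M ≈ 20.2 g/mol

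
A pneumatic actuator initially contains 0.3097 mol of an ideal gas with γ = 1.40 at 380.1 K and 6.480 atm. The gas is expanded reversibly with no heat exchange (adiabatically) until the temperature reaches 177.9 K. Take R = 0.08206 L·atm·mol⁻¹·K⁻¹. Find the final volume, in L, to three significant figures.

From PV = nRT: V₁ = nRT₁/P₁ = 1.491 L.
Reversible adiabatic, γ = 1.40: P₂ = P₁·(T₂/T₁)^(γ/(γ−1)) = 0.4545 atm; V₂ = V₁·(T₁/T₂)^(1/(γ−1)) = 9.947 L.

V₂ ≈ 9.95 L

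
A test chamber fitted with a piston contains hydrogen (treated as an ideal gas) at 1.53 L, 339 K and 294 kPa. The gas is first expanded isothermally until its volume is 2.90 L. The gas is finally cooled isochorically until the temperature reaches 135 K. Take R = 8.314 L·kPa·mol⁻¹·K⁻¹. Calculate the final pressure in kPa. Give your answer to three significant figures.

T constant ⇒ Boyle's law P V = const: T₂ = T₁; P₂ = P₁·(V₁/V₂) = 155.1 kPa.
V constant ⇒ P ∝ T: V₃ = V₂; P₃ = P₂·(T₃/T₂) = 61.77 kPa.

P₃ ≈ 61.8 kPa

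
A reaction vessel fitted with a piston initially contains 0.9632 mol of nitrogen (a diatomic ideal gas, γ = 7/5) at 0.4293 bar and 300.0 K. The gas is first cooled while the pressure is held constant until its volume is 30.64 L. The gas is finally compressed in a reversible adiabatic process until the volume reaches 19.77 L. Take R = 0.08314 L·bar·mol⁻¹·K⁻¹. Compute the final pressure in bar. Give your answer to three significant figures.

P₃ ≈ 0.793 bar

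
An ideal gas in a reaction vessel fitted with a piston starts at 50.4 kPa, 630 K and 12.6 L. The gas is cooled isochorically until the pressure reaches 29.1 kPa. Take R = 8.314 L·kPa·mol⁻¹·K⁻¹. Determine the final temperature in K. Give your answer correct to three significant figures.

T₂ ≈ 364 K

V constant ⇒ P ∝ T: V₂ = V₁; T₂ = T₁·(P₂/P₁) = 363.8 K.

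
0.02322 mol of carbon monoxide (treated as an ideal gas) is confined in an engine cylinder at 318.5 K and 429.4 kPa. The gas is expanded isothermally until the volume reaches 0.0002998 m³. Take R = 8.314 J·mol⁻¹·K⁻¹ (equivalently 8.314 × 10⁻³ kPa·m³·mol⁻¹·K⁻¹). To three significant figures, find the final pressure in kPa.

P₂ ≈ 205 kPa

From PV = nRT: V₁ = nRT₁/P₁ = 0.0001432 m³.
Isothermal, so P V is constant: T₂ = T₁; P₂ = P₁·(V₁/V₂) = 205.1 kPa.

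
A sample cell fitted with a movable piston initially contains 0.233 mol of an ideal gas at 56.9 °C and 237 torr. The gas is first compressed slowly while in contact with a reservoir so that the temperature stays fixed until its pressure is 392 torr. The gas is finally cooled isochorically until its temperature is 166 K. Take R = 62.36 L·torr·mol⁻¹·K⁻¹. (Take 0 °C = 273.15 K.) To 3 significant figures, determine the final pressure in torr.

P₃ ≈ 197 torr

Convert: T₁ = 330.0 K.
From PV = nRT: V₁ = nRT₁/P₁ = 20.23 L.
Isothermal, so P V is constant: T₂ = T₁; V₂ = V₁·(P₁/P₂) = 12.23 L.
Isochoric, so P/T is constant: V₃ = V₂; P₃ = P₂·(T₃/T₂) = 197.2 torr.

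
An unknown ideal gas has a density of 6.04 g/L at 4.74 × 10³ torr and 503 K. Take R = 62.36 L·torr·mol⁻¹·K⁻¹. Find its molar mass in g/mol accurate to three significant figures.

M ≈ 40.0 g/mol

ρ = PM/(RT) ⇒ M = ρRT/P = (6.04 × 62.36 × 503.0) / 4.74e+03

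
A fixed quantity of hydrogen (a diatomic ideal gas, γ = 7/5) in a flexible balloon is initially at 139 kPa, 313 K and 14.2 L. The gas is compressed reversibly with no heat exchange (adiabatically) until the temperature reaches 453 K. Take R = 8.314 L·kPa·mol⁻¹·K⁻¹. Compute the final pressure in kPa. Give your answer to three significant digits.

P₂ ≈ 507 kPa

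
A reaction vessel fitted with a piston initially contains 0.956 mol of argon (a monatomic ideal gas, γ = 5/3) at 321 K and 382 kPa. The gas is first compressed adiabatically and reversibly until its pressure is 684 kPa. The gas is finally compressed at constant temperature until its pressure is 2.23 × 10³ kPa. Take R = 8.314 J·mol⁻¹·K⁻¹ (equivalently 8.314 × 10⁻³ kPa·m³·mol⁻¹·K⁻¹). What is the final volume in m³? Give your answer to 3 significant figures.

V₃ ≈ 0.00144 m³

From PV = nRT: V₁ = nRT₁/P₁ = 0.006679 m³.
Adiabatic (γ = 5/3), T V^(γ−1) and P V^γ constant: T₂ = T₁·(P₂/P₁)^((γ−1)/γ) = 405.2 K; V₂ = V₁·(P₁/P₂)^(1/γ) = 0.004709 m³.
T constant ⇒ Boyle's law P V = const: T₃ = T₂; V₃ = V₂·(P₂/P₃) = 0.001444 m³.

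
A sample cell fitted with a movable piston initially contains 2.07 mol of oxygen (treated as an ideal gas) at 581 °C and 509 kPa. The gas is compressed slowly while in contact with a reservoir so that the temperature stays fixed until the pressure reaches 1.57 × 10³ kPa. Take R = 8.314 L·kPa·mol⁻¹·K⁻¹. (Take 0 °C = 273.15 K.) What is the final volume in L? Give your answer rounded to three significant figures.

V₂ ≈ 9.36 L

Convert: T₁ = 854.1 K.
From PV = nRT: V₁ = nRT₁/P₁ = 28.88 L.
Isothermal, so P V is constant: T₂ = T₁; V₂ = V₁·(P₁/P₂) = 9.363 L.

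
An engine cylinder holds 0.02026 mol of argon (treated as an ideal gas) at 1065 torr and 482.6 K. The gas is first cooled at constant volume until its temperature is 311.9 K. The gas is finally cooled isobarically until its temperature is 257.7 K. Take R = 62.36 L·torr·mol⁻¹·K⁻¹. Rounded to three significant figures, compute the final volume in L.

V₃ ≈ 0.473 L

From PV = nRT: V₁ = nRT₁/P₁ = 0.5725 L.
V constant ⇒ P ∝ T: V₂ = V₁; P₂ = P₁·(T₂/T₁) = 688.3 torr.
Isobaric, so V/T is constant: P₃ = P₂; V₃ = V₂·(T₃/T₂) = 0.4730 L.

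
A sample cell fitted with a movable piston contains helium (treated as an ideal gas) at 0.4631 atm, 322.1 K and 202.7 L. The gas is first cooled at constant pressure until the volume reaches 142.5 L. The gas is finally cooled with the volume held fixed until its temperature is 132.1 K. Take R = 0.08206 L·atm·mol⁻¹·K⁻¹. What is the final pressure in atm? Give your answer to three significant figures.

Isobaric, so V/T is constant: P₂ = P₁; T₂ = T₁·(V₂/V₁) = 226.4 K.
Isochoric, so P/T is constant: V₃ = V₂; P₃ = P₂·(T₃/T₂) = 0.2702 atm.

P₃ ≈ 0.270 atm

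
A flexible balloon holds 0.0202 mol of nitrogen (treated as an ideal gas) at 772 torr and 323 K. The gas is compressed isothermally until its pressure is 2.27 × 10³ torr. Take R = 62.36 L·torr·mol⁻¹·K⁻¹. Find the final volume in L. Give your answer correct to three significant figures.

V₂ ≈ 0.179 L

From PV = nRT: V₁ = nRT₁/P₁ = 0.5270 L.
T constant ⇒ Boyle's law P V = const: T₂ = T₁; V₂ = V₁·(P₁/P₂) = 0.1792 L.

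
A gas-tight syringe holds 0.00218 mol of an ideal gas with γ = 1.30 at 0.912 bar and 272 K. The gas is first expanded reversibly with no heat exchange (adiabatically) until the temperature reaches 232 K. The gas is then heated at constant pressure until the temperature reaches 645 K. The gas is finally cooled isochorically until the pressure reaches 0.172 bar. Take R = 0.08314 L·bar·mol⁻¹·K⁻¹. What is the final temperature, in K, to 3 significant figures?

From PV = nRT: V₁ = nRT₁/P₁ = 0.05406 L.
Adiabatic (γ = 1.30), T V^(γ−1) and P V^γ constant: P₂ = P₁·(T₂/T₁)^(γ/(γ−1)) = 0.4578 bar; V₂ = V₁·(T₁/T₂)^(1/(γ−1)) = 0.09186 L.
P constant ⇒ V ∝ T: P₃ = P₂; V₃ = V₂·(T₃/T₂) = 0.2554 L.
Isochoric, so P/T is constant: V₄ = V₃; T₄ = T₃·(P₄/P₃) = 242.4 K.

T₄ ≈ 242 K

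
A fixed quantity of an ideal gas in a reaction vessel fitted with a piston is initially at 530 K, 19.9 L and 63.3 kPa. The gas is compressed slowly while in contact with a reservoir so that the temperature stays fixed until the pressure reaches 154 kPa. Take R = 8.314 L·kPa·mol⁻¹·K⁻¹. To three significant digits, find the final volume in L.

T constant ⇒ Boyle's law P V = const: T₂ = T₁; V₂ = V₁·(P₁/P₂) = 8.180 L.

V₂ ≈ 8.18 L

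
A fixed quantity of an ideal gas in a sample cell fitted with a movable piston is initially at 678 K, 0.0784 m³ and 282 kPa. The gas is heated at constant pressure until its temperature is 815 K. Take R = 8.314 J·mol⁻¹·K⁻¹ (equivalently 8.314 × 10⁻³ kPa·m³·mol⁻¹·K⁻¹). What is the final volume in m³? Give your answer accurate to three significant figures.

P constant ⇒ V ∝ T: P₂ = P₁; V₂ = V₁·(T₂/T₁) = 0.09424 m³.

V₂ ≈ 0.0942 m³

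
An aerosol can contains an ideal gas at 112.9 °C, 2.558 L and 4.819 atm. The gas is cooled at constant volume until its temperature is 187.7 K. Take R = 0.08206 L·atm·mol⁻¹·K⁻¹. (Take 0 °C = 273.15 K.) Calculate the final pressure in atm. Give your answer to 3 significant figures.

P₂ ≈ 2.34 atm

Convert: T₁ = 386.0 K.
V constant ⇒ P ∝ T: V₂ = V₁; P₂ = P₁·(T₂/T₁) = 2.343 atm.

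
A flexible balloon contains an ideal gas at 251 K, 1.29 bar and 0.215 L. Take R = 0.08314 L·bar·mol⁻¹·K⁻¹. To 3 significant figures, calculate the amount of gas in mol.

n ≈ 0.0133 mol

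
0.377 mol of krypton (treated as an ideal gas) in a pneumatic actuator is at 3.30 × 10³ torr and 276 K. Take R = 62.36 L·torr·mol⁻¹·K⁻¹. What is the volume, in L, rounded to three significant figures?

V ≈ 1.97 L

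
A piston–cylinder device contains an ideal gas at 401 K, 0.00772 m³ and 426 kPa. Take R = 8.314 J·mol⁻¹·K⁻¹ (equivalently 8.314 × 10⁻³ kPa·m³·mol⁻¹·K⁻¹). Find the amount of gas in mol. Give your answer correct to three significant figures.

n ≈ 0.986 mol

PV = nRT ⇒ n = PV/(RT) = (426 × 0.00772) / (8.314 × 10⁻³ × 401)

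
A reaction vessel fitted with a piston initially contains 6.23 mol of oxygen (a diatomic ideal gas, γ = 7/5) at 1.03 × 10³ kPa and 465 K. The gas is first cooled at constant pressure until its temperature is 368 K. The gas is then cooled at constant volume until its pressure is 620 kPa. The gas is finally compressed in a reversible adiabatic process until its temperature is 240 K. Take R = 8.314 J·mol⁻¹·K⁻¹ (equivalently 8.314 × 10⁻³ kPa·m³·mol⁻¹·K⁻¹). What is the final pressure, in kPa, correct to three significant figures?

From PV = nRT: V₁ = nRT₁/P₁ = 0.02338 m³.
P constant ⇒ V ∝ T: P₂ = P₁; V₂ = V₁·(T₂/T₁) = 0.01851 m³.
V constant ⇒ P ∝ T: V₃ = V₂; T₃ = T₂·(P₃/P₂) = 221.5 K.
Reversible adiabatic, γ = 7/5: P₄ = P₃·(T₄/T₃)^(γ/(γ−1)) = 820.8 kPa; V₄ = V₃·(T₃/T₄)^(1/(γ−1)) = 0.01515 m³.

P₄ ≈ 821 kPa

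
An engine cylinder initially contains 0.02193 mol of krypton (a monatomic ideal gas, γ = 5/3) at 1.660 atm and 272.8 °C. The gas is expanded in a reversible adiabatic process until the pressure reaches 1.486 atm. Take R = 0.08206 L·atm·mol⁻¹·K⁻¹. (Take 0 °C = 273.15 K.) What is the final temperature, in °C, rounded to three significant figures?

Convert: T₁ = 546.0 K.
From PV = nRT: V₁ = nRT₁/P₁ = 0.5919 L.
Adiabatic (γ = 5/3), T V^(γ−1) and P V^γ constant: T₂ = T₁·(P₂/P₁)^((γ−1)/γ) = 522.3 K; V₂ = V₁·(P₁/P₂)^(1/γ) = 0.6325 L.

T₂ ≈ 249 °C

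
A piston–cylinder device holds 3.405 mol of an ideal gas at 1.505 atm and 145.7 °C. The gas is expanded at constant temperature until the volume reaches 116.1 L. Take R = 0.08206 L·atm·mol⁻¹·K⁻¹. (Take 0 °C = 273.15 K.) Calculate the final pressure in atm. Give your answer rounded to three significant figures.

P₂ ≈ 1.01 atm

Convert: T₁ = 418.8 K.
From PV = nRT: V₁ = nRT₁/P₁ = 77.76 L.
T constant ⇒ Boyle's law P V = const: T₂ = T₁; P₂ = P₁·(V₁/V₂) = 1.008 atm.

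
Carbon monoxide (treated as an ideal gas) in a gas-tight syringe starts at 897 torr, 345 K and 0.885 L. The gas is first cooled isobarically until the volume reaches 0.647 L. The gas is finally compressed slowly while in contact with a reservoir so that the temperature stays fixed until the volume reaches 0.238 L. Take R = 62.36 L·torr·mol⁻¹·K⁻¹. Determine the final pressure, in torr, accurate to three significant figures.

P₃ ≈ 2.44e+03 torr

P constant ⇒ V ∝ T: P₂ = P₁; T₂ = T₁·(V₂/V₁) = 252.2 K.
T constant ⇒ Boyle's law P V = const: T₃ = T₂; P₃ = P₂·(V₂/V₃) = 2438 torr.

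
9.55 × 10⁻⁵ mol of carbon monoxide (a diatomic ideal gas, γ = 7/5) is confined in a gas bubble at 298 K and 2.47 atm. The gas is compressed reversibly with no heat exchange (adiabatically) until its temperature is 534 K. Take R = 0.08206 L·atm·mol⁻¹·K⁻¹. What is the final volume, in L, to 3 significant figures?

From PV = nRT: V₁ = nRT₁/P₁ = 0.0009455 L.
Adiabatic (γ = 7/5), T V^(γ−1) and P V^γ constant: P₂ = P₁·(T₂/T₁)^(γ/(γ−1)) = 19.03 atm; V₂ = V₁·(T₁/T₂)^(1/(γ−1)) = 0.0002200 L.

V₂ ≈ 0.000220 L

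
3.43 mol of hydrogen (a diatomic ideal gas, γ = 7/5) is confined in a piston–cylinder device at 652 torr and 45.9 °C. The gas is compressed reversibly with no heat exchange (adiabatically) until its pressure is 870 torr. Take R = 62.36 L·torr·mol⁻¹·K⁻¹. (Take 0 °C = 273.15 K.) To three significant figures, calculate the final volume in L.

V₂ ≈ 85.2 L

Convert: T₁ = 319.0 K.
From PV = nRT: V₁ = nRT₁/P₁ = 104.7 L.
Adiabatic (γ = 7/5), T V^(γ−1) and P V^γ constant: T₂ = T₁·(P₂/P₁)^((γ−1)/γ) = 346.5 K; V₂ = V₁·(P₁/P₂)^(1/γ) = 85.18 L.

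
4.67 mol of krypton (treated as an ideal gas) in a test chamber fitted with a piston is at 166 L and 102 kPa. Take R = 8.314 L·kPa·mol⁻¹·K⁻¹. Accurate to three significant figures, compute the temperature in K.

PV = nRT ⇒ T = PV/(nR) = (102 × 166) / (4.67 × 8.314)

T ≈ 436 K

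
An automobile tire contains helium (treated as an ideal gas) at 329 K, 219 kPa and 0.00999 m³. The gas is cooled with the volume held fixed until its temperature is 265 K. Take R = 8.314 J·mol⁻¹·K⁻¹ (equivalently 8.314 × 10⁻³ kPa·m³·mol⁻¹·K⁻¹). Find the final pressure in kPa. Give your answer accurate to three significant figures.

P₂ ≈ 176 kPa

Isochoric, so P/T is constant: V₂ = V₁; P₂ = P₁·(T₂/T₁) = 176.4 kPa.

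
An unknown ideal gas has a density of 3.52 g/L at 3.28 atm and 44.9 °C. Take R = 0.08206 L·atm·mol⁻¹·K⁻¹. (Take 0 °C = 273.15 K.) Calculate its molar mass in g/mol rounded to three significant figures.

M ≈ 28.0 g/mol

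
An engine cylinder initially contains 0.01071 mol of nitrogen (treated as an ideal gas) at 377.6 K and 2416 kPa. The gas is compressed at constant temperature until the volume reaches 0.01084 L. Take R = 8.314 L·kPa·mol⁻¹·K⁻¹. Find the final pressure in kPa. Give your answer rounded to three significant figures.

P₂ ≈ 3.10e+03 kPa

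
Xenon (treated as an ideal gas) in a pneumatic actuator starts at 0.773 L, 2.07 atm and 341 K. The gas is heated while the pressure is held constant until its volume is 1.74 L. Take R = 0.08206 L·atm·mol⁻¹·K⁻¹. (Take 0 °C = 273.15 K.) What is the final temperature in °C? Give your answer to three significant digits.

T₂ ≈ 494 °C

Isobaric, so V/T is constant: P₂ = P₁; T₂ = T₁·(V₂/V₁) = 767.6 K.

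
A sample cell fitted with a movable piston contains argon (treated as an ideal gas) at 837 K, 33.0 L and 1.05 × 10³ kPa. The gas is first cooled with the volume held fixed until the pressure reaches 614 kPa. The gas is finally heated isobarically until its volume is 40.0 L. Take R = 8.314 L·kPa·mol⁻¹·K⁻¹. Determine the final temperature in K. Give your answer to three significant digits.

T₃ ≈ 593 K

V constant ⇒ P ∝ T: V₂ = V₁; T₂ = T₁·(P₂/P₁) = 489.4 K.
Isobaric, so V/T is constant: P₃ = P₂; T₃ = T₂·(V₃/V₂) = 593.3 K.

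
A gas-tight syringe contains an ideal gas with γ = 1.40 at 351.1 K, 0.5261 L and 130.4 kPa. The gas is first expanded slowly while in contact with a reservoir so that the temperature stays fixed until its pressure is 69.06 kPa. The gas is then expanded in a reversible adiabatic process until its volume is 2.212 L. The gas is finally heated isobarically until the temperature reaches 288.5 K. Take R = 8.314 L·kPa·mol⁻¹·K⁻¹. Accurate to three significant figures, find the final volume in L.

V₄ ≈ 2.50 L

Isothermal, so P V is constant: T₂ = T₁; V₂ = V₁·(P₁/P₂) = 0.9934 L.
Reversible adiabatic, γ = 1.40: T₃ = T₂·(V₂/V₃)^(γ−1) = 254.9 K; P₃ = P₂·(V₂/V₃)^γ = 22.52 kPa.
P constant ⇒ V ∝ T: P₄ = P₃; V₄ = V₃·(T₄/T₃) = 2.504 L.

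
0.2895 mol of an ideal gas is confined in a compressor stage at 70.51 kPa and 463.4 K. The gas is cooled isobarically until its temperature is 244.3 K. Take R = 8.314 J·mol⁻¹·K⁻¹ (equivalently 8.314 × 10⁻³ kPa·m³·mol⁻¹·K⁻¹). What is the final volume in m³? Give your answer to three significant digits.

V₂ ≈ 0.00834 m³

From PV = nRT: V₁ = nRT₁/P₁ = 0.01582 m³.
P constant ⇒ V ∝ T: P₂ = P₁; V₂ = V₁·(T₂/T₁) = 0.008339 m³.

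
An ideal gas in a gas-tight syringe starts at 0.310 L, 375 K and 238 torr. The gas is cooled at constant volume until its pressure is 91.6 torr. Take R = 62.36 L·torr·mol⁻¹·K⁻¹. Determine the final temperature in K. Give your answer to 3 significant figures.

T₂ ≈ 144 K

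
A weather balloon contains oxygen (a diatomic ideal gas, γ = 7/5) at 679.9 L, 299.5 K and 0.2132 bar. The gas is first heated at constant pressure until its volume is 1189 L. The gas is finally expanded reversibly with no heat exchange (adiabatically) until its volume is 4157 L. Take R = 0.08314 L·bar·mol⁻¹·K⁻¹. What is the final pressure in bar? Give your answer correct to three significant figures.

P₃ ≈ 0.0370 bar

Isobaric, so V/T is constant: P₂ = P₁; T₂ = T₁·(V₂/V₁) = 523.8 K.
Adiabatic (γ = 7/5), T V^(γ−1) and P V^γ constant: T₃ = T₂·(V₂/V₃)^(γ−1) = 317.5 K; P₃ = P₂·(V₂/V₃)^γ = 0.03696 bar.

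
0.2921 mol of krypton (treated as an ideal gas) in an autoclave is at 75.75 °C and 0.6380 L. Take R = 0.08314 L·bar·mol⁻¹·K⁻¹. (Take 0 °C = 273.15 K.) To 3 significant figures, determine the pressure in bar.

Convert: T = 348.90 K.
PV = nRT ⇒ P = nRT/V = (0.2921 × 0.08314 × 348.90) / 0.6380

P ≈ 13.3 bar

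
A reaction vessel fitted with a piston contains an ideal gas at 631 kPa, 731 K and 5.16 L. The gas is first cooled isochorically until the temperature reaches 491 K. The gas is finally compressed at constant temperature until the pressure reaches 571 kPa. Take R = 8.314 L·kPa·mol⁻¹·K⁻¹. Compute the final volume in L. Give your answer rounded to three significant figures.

V₃ ≈ 3.83 L

V constant ⇒ P ∝ T: V₂ = V₁; P₂ = P₁·(T₂/T₁) = 423.8 kPa.
Isothermal, so P V is constant: T₃ = T₂; V₃ = V₂·(P₂/P₃) = 3.830 L.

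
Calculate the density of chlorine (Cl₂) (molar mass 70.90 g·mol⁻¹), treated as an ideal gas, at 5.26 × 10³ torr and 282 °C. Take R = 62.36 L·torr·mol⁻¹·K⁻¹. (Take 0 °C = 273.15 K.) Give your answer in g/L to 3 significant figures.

ρ ≈ 10.8 g/L

ρ = PM/(RT) = (5.26e+03 × 70.90) / (62.36 × 555.1)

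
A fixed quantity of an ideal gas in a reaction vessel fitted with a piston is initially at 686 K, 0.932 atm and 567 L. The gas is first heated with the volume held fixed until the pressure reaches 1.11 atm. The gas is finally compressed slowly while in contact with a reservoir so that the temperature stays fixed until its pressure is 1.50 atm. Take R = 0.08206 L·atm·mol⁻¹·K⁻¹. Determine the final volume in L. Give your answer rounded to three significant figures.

V₃ ≈ 420 L

Isochoric, so P/T is constant: V₂ = V₁; T₂ = T₁·(P₂/P₁) = 817.0 K.
Isothermal, so P V is constant: T₃ = T₂; V₃ = V₂·(P₂/P₃) = 419.6 L.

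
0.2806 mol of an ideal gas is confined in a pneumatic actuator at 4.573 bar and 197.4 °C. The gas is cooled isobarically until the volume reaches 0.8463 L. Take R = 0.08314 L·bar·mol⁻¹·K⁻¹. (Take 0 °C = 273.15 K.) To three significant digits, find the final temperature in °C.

Convert: T₁ = 470.5 K.
From PV = nRT: V₁ = nRT₁/P₁ = 2.401 L.
P constant ⇒ V ∝ T: P₂ = P₁; T₂ = T₁·(V₂/V₁) = 165.9 K.

T₂ ≈ -107 °C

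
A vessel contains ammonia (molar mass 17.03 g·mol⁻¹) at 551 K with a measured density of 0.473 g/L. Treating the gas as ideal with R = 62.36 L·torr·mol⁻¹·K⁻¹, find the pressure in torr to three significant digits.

ρ = PM/(RT) ⇒ P = ρRT/M = (0.473 × 62.36 × 551.0) / 17.03

P ≈ 954 torr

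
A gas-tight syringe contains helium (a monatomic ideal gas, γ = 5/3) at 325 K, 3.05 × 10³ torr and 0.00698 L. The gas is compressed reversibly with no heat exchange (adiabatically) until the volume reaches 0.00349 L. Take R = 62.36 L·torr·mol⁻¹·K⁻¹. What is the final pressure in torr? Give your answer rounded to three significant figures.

P₂ ≈ 9.68e+03 torr

Adiabatic (γ = 5/3), T V^(γ−1) and P V^γ constant: T₂ = T₁·(V₁/V₂)^(γ−1) = 515.9 K; P₂ = P₁·(V₁/V₂)^γ = 9683 torr.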